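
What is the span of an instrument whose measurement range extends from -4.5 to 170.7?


Span = upper range - lower range.
Span = 170.7 - (-4.5)
Span = 175.2

175.2


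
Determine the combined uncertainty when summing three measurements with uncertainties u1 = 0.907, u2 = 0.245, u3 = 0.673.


For a sum of independent quantities, uc = sqrt(u1^2 + u2^2 + u3^2).
uc = sqrt(0.907^2 + 0.245^2 + 0.673^2)
uc = sqrt(0.822649 + 0.060025 + 0.452929)
uc = 1.1557

1.1557


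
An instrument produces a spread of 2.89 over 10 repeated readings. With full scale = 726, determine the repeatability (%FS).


Repeatability = (spread / full scale) * 100%.
R = (2.89 / 726) * 100
R = 0.398 %FS

0.398 %FS


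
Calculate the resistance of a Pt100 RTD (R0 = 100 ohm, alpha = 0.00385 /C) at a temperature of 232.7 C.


The RTD equation: Rt = R0 * (1 + alpha * T).
Rt = 100 * (1 + 0.00385 * 232.7)
Rt = 100 * (1 + 0.895895)
Rt = 100 * 1.895895
Rt = 189.589 ohm

189.589 ohm


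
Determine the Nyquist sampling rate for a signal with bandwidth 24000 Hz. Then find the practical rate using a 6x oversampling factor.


By Nyquist theorem, fs_min = 2 * fmax.
fs_min = 2 * 24000 = 48000 Hz
Practical rate = 6 * fs_min = 6 * 48000 = 288000 Hz

fs_min = 48000 Hz, fs_practical = 288000 Hz


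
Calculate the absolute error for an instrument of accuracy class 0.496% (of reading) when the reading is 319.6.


Absolute error = (accuracy% / 100) * reading.
Error = (0.496 / 100) * 319.6
Error = 0.00496 * 319.6
Error = 1.5852

1.5852


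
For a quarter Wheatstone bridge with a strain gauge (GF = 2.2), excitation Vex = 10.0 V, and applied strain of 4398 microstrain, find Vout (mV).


Quarter bridge output: Vout = (GF * epsilon * Vex) / 4.
Vout = (2.2 * 4398e-6 * 10.0) / 4
Vout = 0.096756 / 4 V
Vout = 0.024189 V = 24.189 mV

24.189 mV


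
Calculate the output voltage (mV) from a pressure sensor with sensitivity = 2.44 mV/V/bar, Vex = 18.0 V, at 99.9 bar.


Output = sensitivity * Vex * P.
Vout = 2.44 * 18.0 * 99.9
Vout = 43.92 * 99.9
Vout = 4387.61 mV

4387.61 mV


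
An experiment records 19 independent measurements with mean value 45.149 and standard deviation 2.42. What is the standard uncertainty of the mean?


The standard uncertainty for Type A evaluation is u = s / sqrt(n).
u = 2.42 / sqrt(19)
u = 2.42 / 4.3589
u = 0.5552

0.5552


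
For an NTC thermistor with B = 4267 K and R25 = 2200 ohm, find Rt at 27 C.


NTC thermistor equation: Rt = R25 * exp(B * (1/T - 1/T25)).
T in Kelvin: 300.15 K, T25 = 298.15 K
1/T - 1/T25 = 1/300.15 - 1/298.15 = -2.235e-05
B * (1/T - 1/T25) = 4267 * -2.235e-05 = -0.0954
Rt = 2200 * exp(-0.0954) = 1999.9 ohm

1999.9 ohm


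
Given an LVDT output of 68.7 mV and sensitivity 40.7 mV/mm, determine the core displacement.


Displacement = Vout / sensitivity.
d = 68.7 / 40.7
d = 1.688 mm

1.688 mm


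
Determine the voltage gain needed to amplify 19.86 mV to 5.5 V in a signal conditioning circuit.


Gain = Vout / Vin (converting to same units).
G = 5.5 V / 19.86 mV
G = 5500.0 mV / 19.86 mV
G = 276.94

276.94


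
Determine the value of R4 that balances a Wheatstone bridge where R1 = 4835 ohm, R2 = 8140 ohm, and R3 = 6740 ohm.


At balance: R1*R4 = R2*R3, so R4 = R2*R3/R1.
R4 = 8140 * 6740 / 4835
R4 = 54863600 / 4835
R4 = 11347.18 ohm

11347.18 ohm


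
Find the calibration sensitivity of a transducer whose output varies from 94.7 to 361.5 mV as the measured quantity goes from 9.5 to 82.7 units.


Sensitivity = (y2 - y1) / (x2 - x1).
S = (361.5 - 94.7) / (82.7 - 9.5)
S = 266.8 / 73.2
S = 3.6448 mV/unit

3.6448 mV/unit


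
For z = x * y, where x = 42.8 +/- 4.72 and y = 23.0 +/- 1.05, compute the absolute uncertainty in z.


For a product z = x*y, the relative uncertainty is:
uz/z = sqrt((ux/x)^2 + (uy/y)^2)
Relative uncertainties: ux/x = 4.72/42.8 = 0.11028
uy/y = 1.05/23.0 = 0.045652
z = 42.8 * 23.0 = 984.4
uz = 984.4 * sqrt(0.11028^2 + 0.045652^2) = 117.494

117.494


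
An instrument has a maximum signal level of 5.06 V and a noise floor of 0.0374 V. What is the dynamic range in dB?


Dynamic range = 20 * log10(Vmax / Vnoise).
DR = 20 * log10(5.06 / 0.0374)
DR = 20 * log10(135.29)
DR = 42.63 dB

42.63 dB


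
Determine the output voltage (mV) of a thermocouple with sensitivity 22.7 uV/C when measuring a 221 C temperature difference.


The thermocouple output V = sensitivity * dT.
V = 22.7 uV/C * 221 C
V = 5016.7 uV
V = 5.017 mV

5.017 mV


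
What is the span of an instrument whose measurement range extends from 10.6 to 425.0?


Span = upper range - lower range.
Span = 425.0 - (10.6)
Span = 414.4

414.4


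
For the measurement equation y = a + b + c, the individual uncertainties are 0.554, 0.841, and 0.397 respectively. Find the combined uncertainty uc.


For a sum of independent quantities, uc = sqrt(u1^2 + u2^2 + u3^2).
uc = sqrt(0.554^2 + 0.841^2 + 0.397^2)
uc = sqrt(0.306916 + 0.707281 + 0.157609)
uc = 1.0825

1.0825


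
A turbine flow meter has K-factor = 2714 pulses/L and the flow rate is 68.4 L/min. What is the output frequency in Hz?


Frequency = K * Q / 60 (converting L/min to L/s).
f = 2714 * 68.4 / 60
f = 185637.6 / 60
f = 3093.96 Hz

3093.96 Hz


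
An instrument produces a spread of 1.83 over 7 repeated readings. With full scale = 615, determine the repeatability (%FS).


Repeatability = (spread / full scale) * 100%.
R = (1.83 / 615) * 100
R = 0.298 %FS

0.298 %FS


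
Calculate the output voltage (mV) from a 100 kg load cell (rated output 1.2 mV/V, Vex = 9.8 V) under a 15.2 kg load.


Vout = rated_output * Vex * (load / capacity).
Vout = 1.2 * 9.8 * (15.2 / 100)
Vout = 1.2 * 9.8 * 0.152
Vout = 1.788 mV

1.788 mV


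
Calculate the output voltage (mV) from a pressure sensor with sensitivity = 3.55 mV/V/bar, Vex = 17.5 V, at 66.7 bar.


Output = sensitivity * Vex * P.
Vout = 3.55 * 17.5 * 66.7
Vout = 62.125 * 66.7
Vout = 4143.74 mV

4143.74 mV


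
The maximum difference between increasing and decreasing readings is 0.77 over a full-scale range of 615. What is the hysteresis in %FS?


Hysteresis = (max difference / full scale) * 100%.
H = (0.77 / 615) * 100
H = 0.125 %FS

0.125 %FS


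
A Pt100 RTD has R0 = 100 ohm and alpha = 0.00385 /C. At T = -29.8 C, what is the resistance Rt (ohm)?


The RTD equation: Rt = R0 * (1 + alpha * T).
Rt = 100 * (1 + 0.00385 * -29.8)
Rt = 100 * (1 + -0.11473)
Rt = 100 * 0.88527
Rt = 88.527 ohm

88.527 ohm


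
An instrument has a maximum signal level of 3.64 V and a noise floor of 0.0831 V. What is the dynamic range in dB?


Dynamic range = 20 * log10(Vmax / Vnoise).
DR = 20 * log10(3.64 / 0.0831)
DR = 20 * log10(43.8)
DR = 32.83 dB

32.83 dB


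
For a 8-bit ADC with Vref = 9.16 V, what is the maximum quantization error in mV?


The maximum quantization error is +/- LSB/2.
LSB = Vref / 2^n = 9.16 / 256 = 0.03578125 V
Max error = LSB / 2 = 0.03578125 / 2 = 0.01789063 V
Max error = 17.8906 mV

17.8906 mV


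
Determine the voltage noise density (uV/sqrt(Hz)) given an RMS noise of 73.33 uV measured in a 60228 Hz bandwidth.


Noise spectral density = Vrms / sqrt(BW).
NSD = 73.33 / sqrt(60228)
NSD = 73.33 / 245.4139
NSD = 0.2988 uV/sqrt(Hz)

0.2988 uV/sqrt(Hz)


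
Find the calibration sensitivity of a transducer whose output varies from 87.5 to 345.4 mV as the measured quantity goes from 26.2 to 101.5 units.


Sensitivity = (y2 - y1) / (x2 - x1).
S = (345.4 - 87.5) / (101.5 - 26.2)
S = 257.9 / 75.3
S = 3.425 mV/unit

3.425 mV/unit


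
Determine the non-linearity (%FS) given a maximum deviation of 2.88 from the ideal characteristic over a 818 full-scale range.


Linearity error = (max deviation / full scale) * 100%.
Linearity = (2.88 / 818) * 100
Linearity = 0.352 %FS

0.352 %FS


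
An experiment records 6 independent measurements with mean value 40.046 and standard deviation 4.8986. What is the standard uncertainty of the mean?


The standard uncertainty for Type A evaluation is u = s / sqrt(n).
u = 4.8986 / sqrt(6)
u = 4.8986 / 2.4495
u = 1.9998

1.9998


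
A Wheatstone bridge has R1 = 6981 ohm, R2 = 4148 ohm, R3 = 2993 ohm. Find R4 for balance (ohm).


At balance: R1*R4 = R2*R3, so R4 = R2*R3/R1.
R4 = 4148 * 2993 / 6981
R4 = 12414964 / 6981
R4 = 1778.39 ohm

1778.39 ohm


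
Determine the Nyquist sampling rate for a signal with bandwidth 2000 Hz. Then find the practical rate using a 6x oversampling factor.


By Nyquist theorem, fs_min = 2 * fmax.
fs_min = 2 * 2000 = 4000 Hz
Practical rate = 6 * fs_min = 6 * 4000 = 24000 Hz

fs_min = 4000 Hz, fs_practical = 24000 Hz


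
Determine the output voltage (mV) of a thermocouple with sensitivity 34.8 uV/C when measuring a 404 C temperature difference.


The thermocouple output V = sensitivity * dT.
V = 34.8 uV/C * 404 C
V = 14059.2 uV
V = 14.059 mV

14.059 mV


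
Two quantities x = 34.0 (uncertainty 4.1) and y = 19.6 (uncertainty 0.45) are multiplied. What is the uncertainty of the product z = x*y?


For a product z = x*y, the relative uncertainty is:
uz/z = sqrt((ux/x)^2 + (uy/y)^2)
Relative uncertainties: ux/x = 4.1/34.0 = 0.120588
uy/y = 0.45/19.6 = 0.022959
z = 34.0 * 19.6 = 666.4
uz = 666.4 * sqrt(0.120588^2 + 0.022959^2) = 81.804

81.804


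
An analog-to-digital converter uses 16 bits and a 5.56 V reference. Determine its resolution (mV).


The resolution (LSB) of an ADC is Vref / 2^n.
LSB = 5.56 / 2^16
LSB = 5.56 / 65536
LSB = 8.484e-05 V = 0.08483887 mV

0.08483887 mV


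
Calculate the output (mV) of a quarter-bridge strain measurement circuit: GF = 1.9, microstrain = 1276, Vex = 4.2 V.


Quarter bridge output: Vout = (GF * epsilon * Vex) / 4.
Vout = (1.9 * 1276e-6 * 4.2) / 4
Vout = 0.01018248 / 4 V
Vout = 0.00254562 V = 2.5456 mV

2.5456 mV


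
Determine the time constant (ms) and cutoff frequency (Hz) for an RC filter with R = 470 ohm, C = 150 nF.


Time constant: tau = R * C.
tau = 470 * 1.50e-07 = 7.05e-05 s
tau = 0.0705 ms
Cutoff frequency: fc = 1 / (2*pi*R*C).
fc = 1 / (2*pi*7.05e-05) = 2257.52 Hz

tau = 0.0705 ms, fc = 2257.52 Hz


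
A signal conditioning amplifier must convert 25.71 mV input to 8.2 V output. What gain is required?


Gain = Vout / Vin (converting to same units).
G = 8.2 V / 25.71 mV
G = 8200.0 mV / 25.71 mV
G = 318.94

318.94


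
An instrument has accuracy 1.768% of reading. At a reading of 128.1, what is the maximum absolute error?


Absolute error = (accuracy% / 100) * reading.
Error = (1.768 / 100) * 128.1
Error = 0.01768 * 128.1
Error = 2.2648

2.2648


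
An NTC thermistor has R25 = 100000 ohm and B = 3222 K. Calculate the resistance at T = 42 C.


NTC thermistor equation: Rt = R25 * exp(B * (1/T - 1/T25)).
T in Kelvin: 315.15 K, T25 = 298.15 K
1/T - 1/T25 = 1/315.15 - 1/298.15 = -0.00018092
B * (1/T - 1/T25) = 3222 * -0.00018092 = -0.5829
Rt = 100000 * exp(-0.5829) = 55825.6 ohm

55825.6 ohm


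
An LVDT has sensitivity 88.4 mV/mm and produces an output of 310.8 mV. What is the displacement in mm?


Displacement = Vout / sensitivity.
d = 310.8 / 88.4
d = 3.516 mm

3.516 mm


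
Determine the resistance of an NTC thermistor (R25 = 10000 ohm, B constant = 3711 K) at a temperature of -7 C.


NTC thermistor equation: Rt = R25 * exp(B * (1/T - 1/T25)).
T in Kelvin: 266.15 K, T25 = 298.15 K
1/T - 1/T25 = 1/266.15 - 1/298.15 = 0.00040326
B * (1/T - 1/T25) = 3711 * 0.00040326 = 1.4965
Rt = 10000 * exp(1.4965) = 44660.8 ohm

44660.8 ohm


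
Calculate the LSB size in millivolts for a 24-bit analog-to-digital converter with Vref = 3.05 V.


The resolution (LSB) of an ADC is Vref / 2^n.
LSB = 3.05 / 2^24
LSB = 3.05 / 16777216
LSB = 1.8e-07 V = 0.00018179 mV

0.00018179 mV


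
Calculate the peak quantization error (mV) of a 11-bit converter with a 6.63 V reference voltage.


The maximum quantization error is +/- LSB/2.
LSB = Vref / 2^n = 6.63 / 2048 = 0.0032373 V
Max error = LSB / 2 = 0.0032373 / 2 = 0.00161865 V
Max error = 1.6187 mV

1.6187 mV


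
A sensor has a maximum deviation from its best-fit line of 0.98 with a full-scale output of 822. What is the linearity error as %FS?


Linearity error = (max deviation / full scale) * 100%.
Linearity = (0.98 / 822) * 100
Linearity = 0.119 %FS

0.119 %FS


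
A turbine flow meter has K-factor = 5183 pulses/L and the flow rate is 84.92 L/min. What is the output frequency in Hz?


Frequency = K * Q / 60 (converting L/min to L/s).
f = 5183 * 84.92 / 60
f = 440140.36 / 60
f = 7335.67 Hz

7335.67 Hz


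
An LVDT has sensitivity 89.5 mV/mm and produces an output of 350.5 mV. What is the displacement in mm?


Displacement = Vout / sensitivity.
d = 350.5 / 89.5
d = 3.916 mm

3.916 mm


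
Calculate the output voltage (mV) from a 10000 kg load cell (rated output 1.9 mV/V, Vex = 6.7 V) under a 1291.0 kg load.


Vout = rated_output * Vex * (load / capacity).
Vout = 1.9 * 6.7 * (1291.0 / 10000)
Vout = 1.9 * 6.7 * 0.1291
Vout = 1.643 mV

1.643 mV


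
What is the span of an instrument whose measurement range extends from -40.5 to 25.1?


Span = upper range - lower range.
Span = 25.1 - (-40.5)
Span = 65.6

65.6


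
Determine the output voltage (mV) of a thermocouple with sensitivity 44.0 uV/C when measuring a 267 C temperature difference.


The thermocouple output V = sensitivity * dT.
V = 44.0 uV/C * 267 C
V = 11748.0 uV
V = 11.748 mV

11.748 mV


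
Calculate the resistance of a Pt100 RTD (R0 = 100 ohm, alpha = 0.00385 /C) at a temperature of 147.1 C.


The RTD equation: Rt = R0 * (1 + alpha * T).
Rt = 100 * (1 + 0.00385 * 147.1)
Rt = 100 * (1 + 0.566335)
Rt = 100 * 1.566335
Rt = 156.633 ohm

156.633 ohm


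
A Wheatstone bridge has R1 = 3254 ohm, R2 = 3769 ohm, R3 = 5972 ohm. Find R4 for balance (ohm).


At balance: R1*R4 = R2*R3, so R4 = R2*R3/R1.
R4 = 3769 * 5972 / 3254
R4 = 22508468 / 3254
R4 = 6917.17 ohm

6917.17 ohm


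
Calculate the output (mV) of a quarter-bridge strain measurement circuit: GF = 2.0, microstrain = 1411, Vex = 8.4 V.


Quarter bridge output: Vout = (GF * epsilon * Vex) / 4.
Vout = (2.0 * 1411e-6 * 8.4) / 4
Vout = 0.0237048 / 4 V
Vout = 0.0059262 V = 5.9262 mV

5.9262 mV


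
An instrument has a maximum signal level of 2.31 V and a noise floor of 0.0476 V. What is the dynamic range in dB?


Dynamic range = 20 * log10(Vmax / Vnoise).
DR = 20 * log10(2.31 / 0.0476)
DR = 20 * log10(48.53)
DR = 33.72 dB

33.72 dB


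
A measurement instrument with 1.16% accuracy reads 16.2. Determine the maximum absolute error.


Absolute error = (accuracy% / 100) * reading.
Error = (1.16 / 100) * 16.2
Error = 0.0116 * 16.2
Error = 0.1879

0.1879


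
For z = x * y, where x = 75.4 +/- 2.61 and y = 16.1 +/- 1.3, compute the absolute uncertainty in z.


For a product z = x*y, the relative uncertainty is:
uz/z = sqrt((ux/x)^2 + (uy/y)^2)
Relative uncertainties: ux/x = 2.61/75.4 = 0.034615
uy/y = 1.3/16.1 = 0.080745
z = 75.4 * 16.1 = 1213.9
uz = 1213.9 * sqrt(0.034615^2 + 0.080745^2) = 106.647

106.647


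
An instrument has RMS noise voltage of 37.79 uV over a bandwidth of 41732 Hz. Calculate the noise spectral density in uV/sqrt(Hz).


Noise spectral density = Vrms / sqrt(BW).
NSD = 37.79 / sqrt(41732)
NSD = 37.79 / 204.2841
NSD = 0.185 uV/sqrt(Hz)

0.185 uV/sqrt(Hz)


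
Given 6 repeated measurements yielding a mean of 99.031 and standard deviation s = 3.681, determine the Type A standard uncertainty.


The standard uncertainty for Type A evaluation is u = s / sqrt(n).
u = 3.681 / sqrt(6)
u = 3.681 / 2.4495
u = 1.5028

1.5028


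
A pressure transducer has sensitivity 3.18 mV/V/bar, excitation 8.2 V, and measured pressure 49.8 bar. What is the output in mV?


Output = sensitivity * Vex * P.
Vout = 3.18 * 8.2 * 49.8
Vout = 26.076 * 49.8
Vout = 1298.58 mV

1298.58 mV


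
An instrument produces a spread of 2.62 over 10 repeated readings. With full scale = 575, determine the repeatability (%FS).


Repeatability = (spread / full scale) * 100%.
R = (2.62 / 575) * 100
R = 0.456 %FS

0.456 %FS


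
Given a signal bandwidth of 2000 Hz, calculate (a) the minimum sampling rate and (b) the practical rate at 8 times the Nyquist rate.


By Nyquist theorem, fs_min = 2 * fmax.
fs_min = 2 * 2000 = 4000 Hz
Practical rate = 8 * fs_min = 8 * 4000 = 32000 Hz

fs_min = 4000 Hz, fs_practical = 32000 Hz


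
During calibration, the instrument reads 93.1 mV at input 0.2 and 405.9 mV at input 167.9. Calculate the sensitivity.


Sensitivity = (y2 - y1) / (x2 - x1).
S = (405.9 - 93.1) / (167.9 - 0.2)
S = 312.8 / 167.7
S = 1.8652 mV/unit

1.8652 mV/unit


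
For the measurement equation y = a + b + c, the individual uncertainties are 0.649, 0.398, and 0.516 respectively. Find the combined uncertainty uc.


For a sum of independent quantities, uc = sqrt(u1^2 + u2^2 + u3^2).
uc = sqrt(0.649^2 + 0.398^2 + 0.516^2)
uc = sqrt(0.421201 + 0.158404 + 0.266256)
uc = 0.9197

0.9197


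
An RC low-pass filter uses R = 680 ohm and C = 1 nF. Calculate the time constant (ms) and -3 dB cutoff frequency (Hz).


Time constant: tau = R * C.
tau = 680 * 1.00e-09 = 6.8e-07 s
tau = 0.0007 ms
Cutoff frequency: fc = 1 / (2*pi*R*C).
fc = 1 / (2*pi*6.8e-07) = 234051.39 Hz

tau = 0.0007 ms, fc = 234051.39 Hz


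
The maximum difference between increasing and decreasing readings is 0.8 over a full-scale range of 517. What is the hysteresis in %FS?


Hysteresis = (max difference / full scale) * 100%.
H = (0.8 / 517) * 100
H = 0.155 %FS

0.155 %FS


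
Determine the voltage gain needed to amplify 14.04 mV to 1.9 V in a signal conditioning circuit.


Gain = Vout / Vin (converting to same units).
G = 1.9 V / 14.04 mV
G = 1900.0 mV / 14.04 mV
G = 135.33

135.33


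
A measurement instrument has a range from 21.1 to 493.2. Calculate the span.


Span = upper range - lower range.
Span = 493.2 - (21.1)
Span = 472.1

472.1


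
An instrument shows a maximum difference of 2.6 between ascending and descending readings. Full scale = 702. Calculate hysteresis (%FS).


Hysteresis = (max difference / full scale) * 100%.
H = (2.6 / 702) * 100
H = 0.37 %FS

0.37 %FS


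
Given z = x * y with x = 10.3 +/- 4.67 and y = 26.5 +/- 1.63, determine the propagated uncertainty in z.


For a product z = x*y, the relative uncertainty is:
uz/z = sqrt((ux/x)^2 + (uy/y)^2)
Relative uncertainties: ux/x = 4.67/10.3 = 0.453398
uy/y = 1.63/26.5 = 0.061509
z = 10.3 * 26.5 = 273.0
uz = 273.0 * sqrt(0.453398^2 + 0.061509^2) = 124.889

124.889


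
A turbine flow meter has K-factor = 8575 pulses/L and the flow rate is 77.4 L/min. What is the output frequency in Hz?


Frequency = K * Q / 60 (converting L/min to L/s).
f = 8575 * 77.4 / 60
f = 663705.0 / 60
f = 11061.75 Hz

11061.75 Hz


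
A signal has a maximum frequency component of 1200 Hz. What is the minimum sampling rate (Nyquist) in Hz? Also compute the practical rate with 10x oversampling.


By Nyquist theorem, fs_min = 2 * fmax.
fs_min = 2 * 1200 = 2400 Hz
Practical rate = 10 * fs_min = 10 * 2400 = 24000 Hz

fs_min = 2400 Hz, fs_practical = 24000 Hz


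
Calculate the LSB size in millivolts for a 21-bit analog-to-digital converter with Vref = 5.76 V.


The resolution (LSB) of an ADC is Vref / 2^n.
LSB = 5.76 / 2^21
LSB = 5.76 / 2097152
LSB = 2.75e-06 V = 0.00274658 mV

0.00274658 mV


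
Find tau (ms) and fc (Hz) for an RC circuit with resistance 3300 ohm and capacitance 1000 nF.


Time constant: tau = R * C.
tau = 3300 * 1.00e-06 = 0.0033 s
tau = 3.3 ms
Cutoff frequency: fc = 1 / (2*pi*R*C).
fc = 1 / (2*pi*0.0033) = 48.23 Hz

tau = 3.3 ms, fc = 48.23 Hz


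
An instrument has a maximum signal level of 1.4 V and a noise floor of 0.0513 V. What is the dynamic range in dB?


Dynamic range = 20 * log10(Vmax / Vnoise).
DR = 20 * log10(1.4 / 0.0513)
DR = 20 * log10(27.29)
DR = 28.72 dB

28.72 dB


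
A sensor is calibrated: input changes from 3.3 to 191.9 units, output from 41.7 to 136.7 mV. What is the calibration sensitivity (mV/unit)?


Sensitivity = (y2 - y1) / (x2 - x1).
S = (136.7 - 41.7) / (191.9 - 3.3)
S = 95.0 / 188.6
S = 0.5037 mV/unit

0.5037 mV/unit


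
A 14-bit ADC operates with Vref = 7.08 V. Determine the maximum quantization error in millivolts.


The maximum quantization error is +/- LSB/2.
LSB = Vref / 2^n = 7.08 / 16384 = 0.00043213 V
Max error = LSB / 2 = 0.00043213 / 2 = 0.00021606 V
Max error = 0.2161 mV

0.2161 mV


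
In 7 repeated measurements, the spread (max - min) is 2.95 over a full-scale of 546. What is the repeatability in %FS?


Repeatability = (spread / full scale) * 100%.
R = (2.95 / 546) * 100
R = 0.54 %FS

0.54 %FS


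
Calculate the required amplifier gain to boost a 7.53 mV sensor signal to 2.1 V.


Gain = Vout / Vin (converting to same units).
G = 2.1 V / 7.53 mV
G = 2100.0 mV / 7.53 mV
G = 278.88

278.88


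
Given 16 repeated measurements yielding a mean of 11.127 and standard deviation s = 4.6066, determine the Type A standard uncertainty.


The standard uncertainty for Type A evaluation is u = s / sqrt(n).
u = 4.6066 / sqrt(16)
u = 4.6066 / 4.0
u = 1.1517

1.1517


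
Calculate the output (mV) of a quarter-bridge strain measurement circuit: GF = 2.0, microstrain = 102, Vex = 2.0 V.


Quarter bridge output: Vout = (GF * epsilon * Vex) / 4.
Vout = (2.0 * 102e-6 * 2.0) / 4
Vout = 0.000408 / 4 V
Vout = 0.000102 V = 0.102 mV

0.102 mV


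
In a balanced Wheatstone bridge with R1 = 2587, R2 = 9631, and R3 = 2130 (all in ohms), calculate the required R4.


At balance: R1*R4 = R2*R3, so R4 = R2*R3/R1.
R4 = 9631 * 2130 / 2587
R4 = 20514030 / 2587
R4 = 7929.66 ohm

7929.66 ohm


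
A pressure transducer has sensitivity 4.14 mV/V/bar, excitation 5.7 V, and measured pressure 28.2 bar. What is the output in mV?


Output = sensitivity * Vex * P.
Vout = 4.14 * 5.7 * 28.2
Vout = 23.598 * 28.2
Vout = 665.46 mV

665.46 mV


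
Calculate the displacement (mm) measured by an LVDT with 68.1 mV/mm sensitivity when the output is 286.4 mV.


Displacement = Vout / sensitivity.
d = 286.4 / 68.1
d = 4.206 mm

4.206 mm


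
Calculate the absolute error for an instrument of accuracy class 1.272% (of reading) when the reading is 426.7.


Absolute error = (accuracy% / 100) * reading.
Error = (1.272 / 100) * 426.7
Error = 0.01272 * 426.7
Error = 5.4276

5.4276


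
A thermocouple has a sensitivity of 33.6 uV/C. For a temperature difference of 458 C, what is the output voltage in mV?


The thermocouple output V = sensitivity * dT.
V = 33.6 uV/C * 458 C
V = 15388.8 uV
V = 15.389 mV

15.389 mV


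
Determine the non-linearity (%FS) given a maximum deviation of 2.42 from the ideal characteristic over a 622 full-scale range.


Linearity error = (max deviation / full scale) * 100%.
Linearity = (2.42 / 622) * 100
Linearity = 0.389 %FS

0.389 %FS


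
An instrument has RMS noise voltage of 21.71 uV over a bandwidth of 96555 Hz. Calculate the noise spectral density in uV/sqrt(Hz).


Noise spectral density = Vrms / sqrt(BW).
NSD = 21.71 / sqrt(96555)
NSD = 21.71 / 310.733
NSD = 0.0699 uV/sqrt(Hz)

0.0699 uV/sqrt(Hz)


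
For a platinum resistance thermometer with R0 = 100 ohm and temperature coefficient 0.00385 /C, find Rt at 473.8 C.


The RTD equation: Rt = R0 * (1 + alpha * T).
Rt = 100 * (1 + 0.00385 * 473.8)
Rt = 100 * (1 + 1.82413)
Rt = 100 * 2.82413
Rt = 282.413 ohm

282.413 ohm


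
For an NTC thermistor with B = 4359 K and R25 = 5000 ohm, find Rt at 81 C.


NTC thermistor equation: Rt = R25 * exp(B * (1/T - 1/T25)).
T in Kelvin: 354.15 K, T25 = 298.15 K
1/T - 1/T25 = 1/354.15 - 1/298.15 = -0.00053035
B * (1/T - 1/T25) = 4359 * -0.00053035 = -2.3118
Rt = 5000 * exp(-2.3118) = 495.4 ohm

495.4 ohm


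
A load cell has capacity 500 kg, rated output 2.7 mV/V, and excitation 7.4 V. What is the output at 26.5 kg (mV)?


Vout = rated_output * Vex * (load / capacity).
Vout = 2.7 * 7.4 * (26.5 / 500)
Vout = 2.7 * 7.4 * 0.053
Vout = 1.059 mV

1.059 mV


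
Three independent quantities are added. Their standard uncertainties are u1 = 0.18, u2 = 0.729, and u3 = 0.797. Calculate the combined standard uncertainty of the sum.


For a sum of independent quantities, uc = sqrt(u1^2 + u2^2 + u3^2).
uc = sqrt(0.18^2 + 0.729^2 + 0.797^2)
uc = sqrt(0.0324 + 0.531441 + 0.635209)
uc = 1.095

1.095


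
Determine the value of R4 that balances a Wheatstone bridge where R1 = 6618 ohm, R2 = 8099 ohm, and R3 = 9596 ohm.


At balance: R1*R4 = R2*R3, so R4 = R2*R3/R1.
R4 = 8099 * 9596 / 6618
R4 = 77718004 / 6618
R4 = 11743.43 ohm

11743.43 ohm


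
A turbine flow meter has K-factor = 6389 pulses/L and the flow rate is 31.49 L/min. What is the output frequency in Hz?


Frequency = K * Q / 60 (converting L/min to L/s).
f = 6389 * 31.49 / 60
f = 201189.61 / 60
f = 3353.16 Hz

3353.16 Hz


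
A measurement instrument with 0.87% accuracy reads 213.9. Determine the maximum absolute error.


Absolute error = (accuracy% / 100) * reading.
Error = (0.87 / 100) * 213.9
Error = 0.0087 * 213.9
Error = 1.8609

1.8609


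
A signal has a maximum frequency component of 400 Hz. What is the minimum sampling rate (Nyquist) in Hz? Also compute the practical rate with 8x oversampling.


By Nyquist theorem, fs_min = 2 * fmax.
fs_min = 2 * 400 = 800 Hz
Practical rate = 8 * fs_min = 8 * 800 = 6400 Hz

fs_min = 800 Hz, fs_practical = 6400 Hz


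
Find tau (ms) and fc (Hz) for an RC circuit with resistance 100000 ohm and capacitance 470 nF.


Time constant: tau = R * C.
tau = 100000 * 4.70e-07 = 0.047 s
tau = 47.0 ms
Cutoff frequency: fc = 1 / (2*pi*R*C).
fc = 1 / (2*pi*0.047) = 3.39 Hz

tau = 47.0 ms, fc = 3.39 Hz


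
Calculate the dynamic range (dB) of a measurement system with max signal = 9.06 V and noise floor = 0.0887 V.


Dynamic range = 20 * log10(Vmax / Vnoise).
DR = 20 * log10(9.06 / 0.0887)
DR = 20 * log10(102.14)
DR = 40.18 dB

40.18 dB


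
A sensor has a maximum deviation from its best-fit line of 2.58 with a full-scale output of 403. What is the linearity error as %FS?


Linearity error = (max deviation / full scale) * 100%.
Linearity = (2.58 / 403) * 100
Linearity = 0.64 %FS

0.64 %FS


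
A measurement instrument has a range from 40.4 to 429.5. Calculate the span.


Span = upper range - lower range.
Span = 429.5 - (40.4)
Span = 389.1

389.1


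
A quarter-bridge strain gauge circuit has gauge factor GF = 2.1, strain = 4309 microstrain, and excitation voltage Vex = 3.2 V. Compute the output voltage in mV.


Quarter bridge output: Vout = (GF * epsilon * Vex) / 4.
Vout = (2.1 * 4309e-6 * 3.2) / 4
Vout = 0.02895648 / 4 V
Vout = 0.00723912 V = 7.2391 mV

7.2391 mV


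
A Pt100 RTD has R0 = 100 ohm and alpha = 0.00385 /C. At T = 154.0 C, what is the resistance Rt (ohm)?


The RTD equation: Rt = R0 * (1 + alpha * T).
Rt = 100 * (1 + 0.00385 * 154.0)
Rt = 100 * (1 + 0.5929)
Rt = 100 * 1.5929
Rt = 159.29 ohm

159.29 ohm


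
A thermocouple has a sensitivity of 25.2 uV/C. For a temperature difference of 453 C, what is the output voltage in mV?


The thermocouple output V = sensitivity * dT.
V = 25.2 uV/C * 453 C
V = 11415.6 uV
V = 11.416 mV

11.416 mV


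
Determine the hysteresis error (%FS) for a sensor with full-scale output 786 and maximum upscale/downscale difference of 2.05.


Hysteresis = (max difference / full scale) * 100%.
H = (2.05 / 786) * 100
H = 0.261 %FS

0.261 %FS


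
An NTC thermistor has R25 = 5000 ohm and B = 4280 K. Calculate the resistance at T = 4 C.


NTC thermistor equation: Rt = R25 * exp(B * (1/T - 1/T25)).
T in Kelvin: 277.15 K, T25 = 298.15 K
1/T - 1/T25 = 1/277.15 - 1/298.15 = 0.00025414
B * (1/T - 1/T25) = 4280 * 0.00025414 = 1.0877
Rt = 5000 * exp(1.0877) = 14837.4 ohm

14837.4 ohm


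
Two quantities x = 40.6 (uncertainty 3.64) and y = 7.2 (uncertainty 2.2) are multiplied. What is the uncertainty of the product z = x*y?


For a product z = x*y, the relative uncertainty is:
uz/z = sqrt((ux/x)^2 + (uy/y)^2)
Relative uncertainties: ux/x = 3.64/40.6 = 0.089655
uy/y = 2.2/7.2 = 0.305556
z = 40.6 * 7.2 = 292.3
uz = 292.3 * sqrt(0.089655^2 + 0.305556^2) = 93.086

93.086


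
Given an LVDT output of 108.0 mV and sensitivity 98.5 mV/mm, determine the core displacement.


Displacement = Vout / sensitivity.
d = 108.0 / 98.5
d = 1.096 mm

1.096 mm


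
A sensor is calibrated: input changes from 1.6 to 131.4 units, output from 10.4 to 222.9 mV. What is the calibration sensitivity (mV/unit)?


Sensitivity = (y2 - y1) / (x2 - x1).
S = (222.9 - 10.4) / (131.4 - 1.6)
S = 212.5 / 129.8
S = 1.6371 mV/unit

1.6371 mV/unit


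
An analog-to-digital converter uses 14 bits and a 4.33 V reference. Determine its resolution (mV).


The resolution (LSB) of an ADC is Vref / 2^n.
LSB = 4.33 / 2^14
LSB = 4.33 / 16384
LSB = 0.00026428 V = 0.26428223 mV

0.26428223 mV


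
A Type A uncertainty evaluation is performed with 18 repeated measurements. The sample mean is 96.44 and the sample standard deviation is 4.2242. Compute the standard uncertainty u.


The standard uncertainty for Type A evaluation is u = s / sqrt(n).
u = 4.2242 / sqrt(18)
u = 4.2242 / 4.2426
u = 0.9957

0.9957


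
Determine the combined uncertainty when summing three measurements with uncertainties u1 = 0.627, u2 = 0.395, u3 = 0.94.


For a sum of independent quantities, uc = sqrt(u1^2 + u2^2 + u3^2).
uc = sqrt(0.627^2 + 0.395^2 + 0.94^2)
uc = sqrt(0.393129 + 0.156025 + 0.8836)
uc = 1.197

1.197


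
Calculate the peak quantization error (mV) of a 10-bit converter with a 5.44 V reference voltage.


The maximum quantization error is +/- LSB/2.
LSB = Vref / 2^n = 5.44 / 1024 = 0.0053125 V
Max error = LSB / 2 = 0.0053125 / 2 = 0.00265625 V
Max error = 2.6562 mV

2.6562 mV


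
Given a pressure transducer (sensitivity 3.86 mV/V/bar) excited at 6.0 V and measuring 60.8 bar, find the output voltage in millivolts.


Output = sensitivity * Vex * P.
Vout = 3.86 * 6.0 * 60.8
Vout = 23.16 * 60.8
Vout = 1408.13 mV

1408.13 mV


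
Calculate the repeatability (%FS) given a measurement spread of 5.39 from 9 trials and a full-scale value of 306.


Repeatability = (spread / full scale) * 100%.
R = (5.39 / 306) * 100
R = 1.761 %FS

1.761 %FS


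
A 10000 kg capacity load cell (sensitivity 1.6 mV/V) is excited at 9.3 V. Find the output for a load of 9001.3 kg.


Vout = rated_output * Vex * (load / capacity).
Vout = 1.6 * 9.3 * (9001.3 / 10000)
Vout = 1.6 * 9.3 * 0.90013
Vout = 13.394 mV

13.394 mV


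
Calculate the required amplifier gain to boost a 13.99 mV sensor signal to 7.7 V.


Gain = Vout / Vin (converting to same units).
G = 7.7 V / 13.99 mV
G = 7700.0 mV / 13.99 mV
G = 550.39

550.39


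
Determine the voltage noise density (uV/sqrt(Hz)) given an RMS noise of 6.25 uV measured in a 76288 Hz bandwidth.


Noise spectral density = Vrms / sqrt(BW).
NSD = 6.25 / sqrt(76288)
NSD = 6.25 / 276.2028
NSD = 0.0226 uV/sqrt(Hz)

0.0226 uV/sqrt(Hz)


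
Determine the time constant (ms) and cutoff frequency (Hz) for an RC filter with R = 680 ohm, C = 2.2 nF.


Time constant: tau = R * C.
tau = 680 * 2.20e-09 = 1.496e-06 s
tau = 0.0015 ms
Cutoff frequency: fc = 1 / (2*pi*R*C).
fc = 1 / (2*pi*1.496e-06) = 106386.99 Hz

tau = 0.0015 ms, fc = 106386.99 Hz


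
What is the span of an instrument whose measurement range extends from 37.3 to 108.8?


Span = upper range - lower range.
Span = 108.8 - (37.3)
Span = 71.5

71.5


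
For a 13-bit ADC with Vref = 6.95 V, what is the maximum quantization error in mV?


The maximum quantization error is +/- LSB/2.
LSB = Vref / 2^n = 6.95 / 8192 = 0.00084839 V
Max error = LSB / 2 = 0.00084839 / 2 = 0.00042419 V
Max error = 0.4242 mV

0.4242 mV


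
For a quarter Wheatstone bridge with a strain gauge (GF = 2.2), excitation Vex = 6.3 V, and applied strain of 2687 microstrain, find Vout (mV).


Quarter bridge output: Vout = (GF * epsilon * Vex) / 4.
Vout = (2.2 * 2687e-6 * 6.3) / 4
Vout = 0.03724182 / 4 V
Vout = 0.00931046 V = 9.3105 mV

9.3105 mV


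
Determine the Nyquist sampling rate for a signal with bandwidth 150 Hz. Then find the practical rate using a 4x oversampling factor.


By Nyquist theorem, fs_min = 2 * fmax.
fs_min = 2 * 150 = 300 Hz
Practical rate = 4 * fs_min = 4 * 300 = 1200 Hz

fs_min = 300 Hz, fs_practical = 1200 Hz


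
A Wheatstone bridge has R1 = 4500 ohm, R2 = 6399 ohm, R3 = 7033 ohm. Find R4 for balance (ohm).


At balance: R1*R4 = R2*R3, so R4 = R2*R3/R1.
R4 = 6399 * 7033 / 4500
R4 = 45004167 / 4500
R4 = 10000.93 ohm

10000.93 ohm


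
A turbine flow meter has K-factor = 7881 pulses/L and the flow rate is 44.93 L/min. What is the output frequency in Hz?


Frequency = K * Q / 60 (converting L/min to L/s).
f = 7881 * 44.93 / 60
f = 354093.33 / 60
f = 5901.56 Hz

5901.56 Hz


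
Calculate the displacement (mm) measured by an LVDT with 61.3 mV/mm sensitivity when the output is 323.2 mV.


Displacement = Vout / sensitivity.
d = 323.2 / 61.3
d = 5.272 mm

5.272 mm


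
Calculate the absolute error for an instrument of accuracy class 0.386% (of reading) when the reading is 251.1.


Absolute error = (accuracy% / 100) * reading.
Error = (0.386 / 100) * 251.1
Error = 0.00386 * 251.1
Error = 0.9692

0.9692


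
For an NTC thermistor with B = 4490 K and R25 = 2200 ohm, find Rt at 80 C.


NTC thermistor equation: Rt = R25 * exp(B * (1/T - 1/T25)).
T in Kelvin: 353.15 K, T25 = 298.15 K
1/T - 1/T25 = 1/353.15 - 1/298.15 = -0.00052236
B * (1/T - 1/T25) = 4490 * -0.00052236 = -2.3454
Rt = 2200 * exp(-2.3454) = 210.8 ohm

210.8 ohm


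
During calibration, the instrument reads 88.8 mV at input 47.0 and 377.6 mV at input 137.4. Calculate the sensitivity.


Sensitivity = (y2 - y1) / (x2 - x1).
S = (377.6 - 88.8) / (137.4 - 47.0)
S = 288.8 / 90.4
S = 3.1947 mV/unit

3.1947 mV/unit


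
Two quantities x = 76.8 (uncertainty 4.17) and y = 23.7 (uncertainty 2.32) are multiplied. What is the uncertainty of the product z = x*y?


For a product z = x*y, the relative uncertainty is:
uz/z = sqrt((ux/x)^2 + (uy/y)^2)
Relative uncertainties: ux/x = 4.17/76.8 = 0.054297
uy/y = 2.32/23.7 = 0.09789
z = 76.8 * 23.7 = 1820.2
uz = 1820.2 * sqrt(0.054297^2 + 0.09789^2) = 203.749

203.749


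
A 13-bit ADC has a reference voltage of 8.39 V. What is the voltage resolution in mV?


The resolution (LSB) of an ADC is Vref / 2^n.
LSB = 8.39 / 2^13
LSB = 8.39 / 8192
LSB = 0.00102417 V = 1.02416992 mV

1.02416992 mV


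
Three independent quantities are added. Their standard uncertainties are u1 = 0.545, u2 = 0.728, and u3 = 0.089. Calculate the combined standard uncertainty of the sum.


For a sum of independent quantities, uc = sqrt(u1^2 + u2^2 + u3^2).
uc = sqrt(0.545^2 + 0.728^2 + 0.089^2)
uc = sqrt(0.297025 + 0.529984 + 0.007921)
uc = 0.9137

0.9137


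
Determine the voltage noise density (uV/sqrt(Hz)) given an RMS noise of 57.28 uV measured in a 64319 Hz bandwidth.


Noise spectral density = Vrms / sqrt(BW).
NSD = 57.28 / sqrt(64319)
NSD = 57.28 / 253.6119
NSD = 0.2259 uV/sqrt(Hz)

0.2259 uV/sqrt(Hz)


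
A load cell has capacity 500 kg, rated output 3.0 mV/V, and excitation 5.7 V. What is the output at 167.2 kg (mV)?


Vout = rated_output * Vex * (load / capacity).
Vout = 3.0 * 5.7 * (167.2 / 500)
Vout = 3.0 * 5.7 * 0.3344
Vout = 5.718 mV

5.718 mV


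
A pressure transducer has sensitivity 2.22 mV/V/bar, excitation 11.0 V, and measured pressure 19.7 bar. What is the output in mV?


Output = sensitivity * Vex * P.
Vout = 2.22 * 11.0 * 19.7
Vout = 24.42 * 19.7
Vout = 481.07 mV

481.07 mV


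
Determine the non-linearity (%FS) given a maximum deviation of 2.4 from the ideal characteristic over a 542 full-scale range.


Linearity error = (max deviation / full scale) * 100%.
Linearity = (2.4 / 542) * 100
Linearity = 0.443 %FS

0.443 %FS


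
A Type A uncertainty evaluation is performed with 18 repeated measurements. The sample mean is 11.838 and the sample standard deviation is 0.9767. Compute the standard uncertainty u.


The standard uncertainty for Type A evaluation is u = s / sqrt(n).
u = 0.9767 / sqrt(18)
u = 0.9767 / 4.2426
u = 0.2302

0.2302


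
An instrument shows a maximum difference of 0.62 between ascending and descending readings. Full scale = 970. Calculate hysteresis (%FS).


Hysteresis = (max difference / full scale) * 100%.
H = (0.62 / 970) * 100
H = 0.064 %FS

0.064 %FS


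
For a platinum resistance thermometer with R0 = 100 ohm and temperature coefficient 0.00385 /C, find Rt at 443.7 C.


The RTD equation: Rt = R0 * (1 + alpha * T).
Rt = 100 * (1 + 0.00385 * 443.7)
Rt = 100 * (1 + 1.708245)
Rt = 100 * 2.708245
Rt = 270.825 ohm

270.825 ohm


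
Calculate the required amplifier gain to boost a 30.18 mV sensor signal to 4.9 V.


Gain = Vout / Vin (converting to same units).
G = 4.9 V / 30.18 mV
G = 4900.0 mV / 30.18 mV
G = 162.36

162.36


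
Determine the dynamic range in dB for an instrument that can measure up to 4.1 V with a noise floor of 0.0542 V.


Dynamic range = 20 * log10(Vmax / Vnoise).
DR = 20 * log10(4.1 / 0.0542)
DR = 20 * log10(75.65)
DR = 37.58 dB

37.58 dB


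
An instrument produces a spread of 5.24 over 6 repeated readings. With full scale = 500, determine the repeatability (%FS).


Repeatability = (spread / full scale) * 100%.
R = (5.24 / 500) * 100
R = 1.048 %FS

1.048 %FS


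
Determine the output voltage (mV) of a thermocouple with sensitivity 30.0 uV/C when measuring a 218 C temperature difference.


The thermocouple output V = sensitivity * dT.
V = 30.0 uV/C * 218 C
V = 6540.0 uV
V = 6.54 mV

6.54 mV


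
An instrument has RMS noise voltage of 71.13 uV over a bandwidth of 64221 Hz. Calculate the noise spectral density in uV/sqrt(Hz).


Noise spectral density = Vrms / sqrt(BW).
NSD = 71.13 / sqrt(64221)
NSD = 71.13 / 253.4186
NSD = 0.2807 uV/sqrt(Hz)

0.2807 uV/sqrt(Hz)


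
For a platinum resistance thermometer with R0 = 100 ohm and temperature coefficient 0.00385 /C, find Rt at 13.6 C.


The RTD equation: Rt = R0 * (1 + alpha * T).
Rt = 100 * (1 + 0.00385 * 13.6)
Rt = 100 * (1 + 0.05236)
Rt = 100 * 1.05236
Rt = 105.236 ohm

105.236 ohm


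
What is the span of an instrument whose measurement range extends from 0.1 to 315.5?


Span = upper range - lower range.
Span = 315.5 - (0.1)
Span = 315.4

315.4


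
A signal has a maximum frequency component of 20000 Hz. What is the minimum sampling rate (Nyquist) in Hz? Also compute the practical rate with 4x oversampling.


By Nyquist theorem, fs_min = 2 * fmax.
fs_min = 2 * 20000 = 40000 Hz
Practical rate = 4 * fs_min = 4 * 40000 = 160000 Hz

fs_min = 40000 Hz, fs_practical = 160000 Hz


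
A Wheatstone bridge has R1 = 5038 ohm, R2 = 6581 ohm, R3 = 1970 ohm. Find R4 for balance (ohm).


At balance: R1*R4 = R2*R3, so R4 = R2*R3/R1.
R4 = 6581 * 1970 / 5038
R4 = 12964570 / 5038
R4 = 2573.36 ohm

2573.36 ohm


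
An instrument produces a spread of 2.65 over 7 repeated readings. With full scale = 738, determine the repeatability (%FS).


Repeatability = (spread / full scale) * 100%.
R = (2.65 / 738) * 100
R = 0.359 %FS

0.359 %FS


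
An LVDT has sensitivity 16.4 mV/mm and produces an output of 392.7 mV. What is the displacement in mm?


Displacement = Vout / sensitivity.
d = 392.7 / 16.4
d = 23.945 mm

23.945 mm


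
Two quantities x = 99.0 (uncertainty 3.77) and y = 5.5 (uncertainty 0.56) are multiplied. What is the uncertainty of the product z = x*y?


For a product z = x*y, the relative uncertainty is:
uz/z = sqrt((ux/x)^2 + (uy/y)^2)
Relative uncertainties: ux/x = 3.77/99.0 = 0.038081
uy/y = 0.56/5.5 = 0.101818
z = 99.0 * 5.5 = 544.5
uz = 544.5 * sqrt(0.038081^2 + 0.101818^2) = 59.191

59.191


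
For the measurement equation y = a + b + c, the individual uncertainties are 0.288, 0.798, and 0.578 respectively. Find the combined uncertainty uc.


For a sum of independent quantities, uc = sqrt(u1^2 + u2^2 + u3^2).
uc = sqrt(0.288^2 + 0.798^2 + 0.578^2)
uc = sqrt(0.082944 + 0.636804 + 0.334084)
uc = 1.0266

1.0266
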